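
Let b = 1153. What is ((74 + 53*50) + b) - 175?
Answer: 3702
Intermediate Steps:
((74 + 53*50) + b) - 175 = ((74 + 53*50) + 1153) - 175 = ((74 + 2650) + 1153) - 175 = (2724 + 1153) - 175 = 3877 - 175 = 3702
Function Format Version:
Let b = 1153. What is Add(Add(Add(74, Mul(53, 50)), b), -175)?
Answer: 3702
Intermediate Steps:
Add(Add(Add(74, Mul(53, 50)), b), -175) = Add(Add(Add(74, Mul(53, 50)), 1153), -175) = Add(Add(Add(74, 2650), 1153), -175) = Add(Add(2724, 1153), -175) = Add(3877, -175) = 3702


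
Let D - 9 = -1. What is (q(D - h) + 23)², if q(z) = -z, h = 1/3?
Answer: 2116/9 ≈ 235.11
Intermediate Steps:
h = ⅓ ≈ 0.33333
D = 8 (D = 9 - 1 = 8)
(q(D - h) + 23)² = (-(8 - 1*⅓) + 23)² = (-(8 - ⅓) + 23)² = (-1*23/3 + 23)² = (-23/3 + 23)² = (46/3)² = 2116/9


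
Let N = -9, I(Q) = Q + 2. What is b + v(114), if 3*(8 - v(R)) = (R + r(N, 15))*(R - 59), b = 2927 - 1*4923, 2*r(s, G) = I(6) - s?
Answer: -25403/6 ≈ -4233.8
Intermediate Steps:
I(Q) = 2 + Q
r(s, G) = 4 - s/2 (r(s, G) = ((2 + 6) - s)/2 = (8 - s)/2 = 4 - s/2)
b = -1996 (b = 2927 - 4923 = -1996)
v(R) = 8 - (-59 + R)*(17/2 + R)/3 (v(R) = 8 - (R + (4 - 1/2*(-9)))*(R - 59)/3 = 8 - (R + (4 + 9/2))*(-59 + R)/3 = 8 - (R + 17/2)*(-59 + R)/3 = 8 - (17/2 + R)*(-59 + R)/3 = 8 - (-59 + R)*(17/2 + R)/3)
b + v(114) = -1996 + (1051/6 - 1/3*114**2 + (101/6)*114) = -1996 + (1051/6 - 1/3*12996 + 1919) = -1996 + (1051/6 - 4332 + 1919) = -1996 - 13427/6 = -25403/6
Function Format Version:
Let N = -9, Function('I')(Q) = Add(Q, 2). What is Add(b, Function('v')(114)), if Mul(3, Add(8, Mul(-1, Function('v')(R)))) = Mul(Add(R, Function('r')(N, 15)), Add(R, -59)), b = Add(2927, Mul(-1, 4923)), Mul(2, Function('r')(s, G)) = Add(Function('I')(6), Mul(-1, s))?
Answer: Rational(-25403, 6) ≈ -4233.8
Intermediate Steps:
Function('I')(Q) = Add(2, Q)
Function('r')(s, G) = Add(4, Mul(Rational(-1, 2), s)) (Function('r')(s, G) = Mul(Rational(1, 2), Add(Add(2, 6), Mul(-1, s))) = Mul(Rational(1, 2), Add(8, Mul(-1, s))) = Add(4, Mul(Rational(-1, 2), s)))
b = -1996 (b = Add(2927, -4923) = -1996)
Function('v')(R) = Add(8, Mul(Rational(-1, 3), Add(-59, R), Add(Rational(17, 2), R))) (Function('v')(R) = Add(8, Mul(Rational(-1, 3), Mul(Add(R, Add(4, Mul(Rational(-1, 2), -9))), Add(R, -59)))) = Add(8, Mul(Rational(-1, 3), Mul(Add(R, Add(4, Rational(9, 2))), Add(-59, R)))) = Add(8, Mul(Rational(-1, 3), Mul(Add(R, Rational(17, 2)), Add(-59, R)))) = Add(8, Mul(Rational(-1, 3), Mul(Add(Rational(17, 2), R), Add(-59, R)))) = Add(8, Mul(Rational(-1, 3), Mul(Add(-59, R), Add(Rational(17, 2), R)))) = Add(8, Mul(Rational(-1, 3), Add(-59, R), Add(Rational(17, 2), R))))
Add(b, Function('v')(114)) = Add(-1996, Add(Rational(1051, 6), Mul(Rational(-1, 3), Pow(114, 2)), Mul(Rational(101, 6), 114))) = Add(-1996, Add(Rational(1051, 6), Mul(Rational(-1, 3), 12996), 1919)) = Add(-1996, Add(Rational(1051, 6), -4332, 1919)) = Add(-1996, Rational(-13427, 6)) = Rational(-25403, 6)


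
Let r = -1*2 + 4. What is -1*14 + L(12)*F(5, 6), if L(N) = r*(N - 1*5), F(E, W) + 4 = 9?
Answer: 56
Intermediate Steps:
F(E, W) = 5 (F(E, W) = -4 + 9 = 5)
r = 2 (r = -2 + 4 = 2)
L(N) = -10 + 2*N (L(N) = 2*(N - 1*5) = 2*(N - 5) = 2*(-5 + N) = -10 + 2*N)
-1*14 + L(12)*F(5, 6) = -1*14 + (-10 + 2*12)*5 = -14 + (-10 + 24)*5 = -14 + 14*5 = -14 + 70 = 56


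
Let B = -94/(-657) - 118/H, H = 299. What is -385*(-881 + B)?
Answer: 66649545655/196443 ≈ 3.3928e+5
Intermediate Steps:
B = -49420/196443 (B = -94/(-657) - 118/299 = -94*(-1/657) - 118*1/299 = 94/657 - 118/299 = -49420/196443 ≈ -0.25157)
-385*(-881 + B) = -385*(-881 - 49420/196443) = -385*(-173115703/196443) = 66649545655/196443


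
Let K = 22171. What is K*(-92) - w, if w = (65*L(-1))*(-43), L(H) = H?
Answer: -2042527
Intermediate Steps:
w = 2795 (w = (65*(-1))*(-43) = -65*(-43) = 2795)
K*(-92) - w = 22171*(-92) - 1*2795 = -2039732 - 2795 = -2042527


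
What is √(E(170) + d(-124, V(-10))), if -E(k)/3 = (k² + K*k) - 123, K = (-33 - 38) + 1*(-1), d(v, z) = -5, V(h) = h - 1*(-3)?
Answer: 4*I*√3101 ≈ 222.75*I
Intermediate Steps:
V(h) = 3 + h (V(h) = h + 3 = 3 + h)
K = -72 (K = -71 - 1 = -72)
E(k) = 369 - 3*k² + 216*k (E(k) = -3*((k² - 72*k) - 123) = -3*(-123 + k² - 72*k) = 369 - 3*k² + 216*k)
√(E(170) + d(-124, V(-10))) = √((369 - 3*170² + 216*170) - 5) = √((369 - 3*28900 + 36720) - 5) = √((369 - 86700 + 36720) - 5) = √(-49611 - 5) = √(-49616) = 4*I*√3101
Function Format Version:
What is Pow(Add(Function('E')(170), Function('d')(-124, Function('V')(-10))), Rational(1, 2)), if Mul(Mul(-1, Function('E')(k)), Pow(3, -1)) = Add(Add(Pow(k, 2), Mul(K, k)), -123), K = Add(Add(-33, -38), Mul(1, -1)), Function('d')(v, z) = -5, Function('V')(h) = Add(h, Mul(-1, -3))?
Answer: Mul(4, I, Pow(3101, Rational(1, 2))) ≈ Mul(222.75, I)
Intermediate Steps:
Function('V')(h) = Add(3, h) (Function('V')(h) = Add(h, 3) = Add(3, h))
K = -72 (K = Add(-71, -1) = -72)
Function('E')(k) = Add(369, Mul(-3, Pow(k, 2)), Mul(216, k)) (Function('E')(k) = Mul(-3, Add(Add(Pow(k, 2), Mul(-72, k)), -123)) = Mul(-3, Add(-123, Pow(k, 2), Mul(-72, k))) = Add(369, Mul(-3, Pow(k, 2)), Mul(216, k)))
Pow(Add(Function('E')(170), Function('d')(-124, Function('V')(-10))), Rational(1, 2)) = Pow(Add(Add(369, Mul(-3, Pow(170, 2)), Mul(216, 170)), -5), Rational(1, 2)) = Pow(Add(Add(369, Mul(-3, 28900), 36720), -5), Rational(1, 2)) = Pow(Add(Add(369, -86700, 36720), -5), Rational(1, 2)) = Pow(Add(-49611, -5), Rational(1, 2)) = Pow(-49616, Rational(1, 2)) = Mul(4, I, Pow(3101, Rational(1, 2)))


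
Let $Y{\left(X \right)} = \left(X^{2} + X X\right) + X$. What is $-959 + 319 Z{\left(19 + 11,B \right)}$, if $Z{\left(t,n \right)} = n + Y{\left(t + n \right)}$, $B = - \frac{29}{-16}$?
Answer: $\frac{83897063}{128} \approx 6.5545 \cdot 10^{5}$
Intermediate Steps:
$B = \frac{29}{16}$ ($B = \left(-29\right) \left(- \frac{1}{16}\right) = \frac{29}{16} \approx 1.8125$)
$Y{\left(X \right)} = X + 2 X^{2}$ ($Y{\left(X \right)} = \left(X^{2} + X^{2}\right) + X = 2 X^{2} + X = X + 2 X^{2}$)
$Z{\left(t,n \right)} = n + \left(n + t\right) \left(1 + 2 n + 2 t\right)$ ($Z{\left(t,n \right)} = n + \left(t + n\right) \left(1 + 2 \left(t + n\right)\right) = n + \left(n + t\right) \left(1 + 2 \left(n + t\right)\right) = n + \left(n + t\right) \left(1 + \left(2 n + 2 t\right)\right) = n + \left(n + t\right) \left(1 + 2 n + 2 t\right)$)
$-959 + 319 Z{\left(19 + 11,B \right)} = -959 + 319 \left(\frac{29}{16} + \left(\frac{29}{16} + \left(19 + 11\right)\right) \left(1 + 2 \cdot \frac{29}{16} + 2 \left(19 + 11\right)\right)\right) = -959 + 319 \left(\frac{29}{16} + \left(\frac{29}{16} + 30\right) \left(1 + \frac{29}{8} + 2 \cdot 30\right)\right) = -959 + 319 \left(\frac{29}{16} + \frac{509 \left(1 + \frac{29}{8} + 60\right)}{16}\right) = -959 + 319 \left(\frac{29}{16} + \frac{509}{16} \cdot \frac{517}{8}\right) = -959 + 319 \left(\frac{29}{16} + \frac{263153}{128}\right) = -959 + 319 \cdot \frac{263385}{128} = -959 + \frac{84019815}{128} = \frac{83897063}{128}$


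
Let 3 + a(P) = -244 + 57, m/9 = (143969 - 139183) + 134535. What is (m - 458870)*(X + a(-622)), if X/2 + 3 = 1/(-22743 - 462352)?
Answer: -75589310983818/485095 ≈ -1.5582e+8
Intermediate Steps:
m = 1253889 (m = 9*((143969 - 139183) + 134535) = 9*(4786 + 134535) = 9*139321 = 1253889)
X = -2910572/485095 (X = -6 + 2/(-22743 - 462352) = -6 + 2/(-485095) = -6 + 2*(-1/485095) = -6 - 2/485095 = -2910572/485095 ≈ -6.0000)
a(P) = -190 (a(P) = -3 + (-244 + 57) = -3 - 187 = -190)
(m - 458870)*(X + a(-622)) = (1253889 - 458870)*(-2910572/485095 - 190) = 795019*(-95078622/485095) = -75589310983818/485095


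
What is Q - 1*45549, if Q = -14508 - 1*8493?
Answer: -68550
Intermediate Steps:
Q = -23001 (Q = -14508 - 8493 = -23001)
Q - 1*45549 = -23001 - 1*45549 = -23001 - 45549 = -68550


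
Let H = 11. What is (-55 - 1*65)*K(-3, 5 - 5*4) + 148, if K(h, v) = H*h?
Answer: 4108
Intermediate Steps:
K(h, v) = 11*h
(-55 - 1*65)*K(-3, 5 - 5*4) + 148 = (-55 - 1*65)*(11*(-3)) + 148 = (-55 - 65)*(-33) + 148 = -120*(-33) + 148 = 3960 + 148 = 4108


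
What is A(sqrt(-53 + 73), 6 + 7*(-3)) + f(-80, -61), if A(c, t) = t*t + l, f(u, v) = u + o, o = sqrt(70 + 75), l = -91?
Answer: 54 + sqrt(145) ≈ 66.042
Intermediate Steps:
o = sqrt(145) ≈ 12.042
f(u, v) = u + sqrt(145)
A(c, t) = -91 + t**2 (A(c, t) = t*t - 91 = t**2 - 91 = -91 + t**2)
A(sqrt(-53 + 73), 6 + 7*(-3)) + f(-80, -61) = (-91 + (6 + 7*(-3))**2) + (-80 + sqrt(145)) = (-91 + (6 - 21)**2) + (-80 + sqrt(145)) = (-91 + (-15)**2) + (-80 + sqrt(145)) = (-91 + 225) + (-80 + sqrt(145)) = 134 + (-80 + sqrt(145)) = 54 + sqrt(145)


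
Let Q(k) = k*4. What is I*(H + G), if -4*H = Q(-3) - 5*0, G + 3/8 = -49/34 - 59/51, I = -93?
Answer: -341/136 ≈ -2.5074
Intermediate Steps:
Q(k) = 4*k
G = -1213/408 (G = -3/8 + (-49/34 - 59/51) = -3/8 - 265/102 = -1213/408 ≈ -2.9730)
H = 3 (H = -(4*(-3) - 5*0)/4 = -(-12 + 0)/4 = -¼*(-12) = 3)
I*(H + G) = -93*(3 - 1213/408) = -93*11/408 = -341/136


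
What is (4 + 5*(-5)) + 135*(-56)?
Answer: -7581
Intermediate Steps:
(4 + 5*(-5)) + 135*(-56) = (4 - 25) - 7560 = -21 - 7560 = -7581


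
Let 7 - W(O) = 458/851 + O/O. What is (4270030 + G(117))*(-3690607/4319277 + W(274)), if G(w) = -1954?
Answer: 24093705781971788/1225234909 ≈ 1.9665e+7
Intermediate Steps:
W(O) = 4648/851 (W(O) = 7 - (458/851 + O/O) = 7 - (458*(1/851) + 1) = 7 - (458/851 + 1) = 7 - 1*1309/851 = 7 - 1309/851 = 4648/851)
(4270030 + G(117))*(-3690607/4319277 + W(274)) = (4270030 - 1954)*(-3690607/4319277 + 4648/851) = 4268076*(-3690607*1/4319277 + 4648/851) = 4268076*(-3690607/4319277 + 4648/851) = 4268076*(16935292939/3675704727) = 24093705781971788/1225234909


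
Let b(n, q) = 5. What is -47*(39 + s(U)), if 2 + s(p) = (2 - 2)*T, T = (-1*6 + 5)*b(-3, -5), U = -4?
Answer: -1739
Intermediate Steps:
T = -5 (T = (-1*6 + 5)*5 = (-6 + 5)*5 = -1*5 = -5)
s(p) = -2 (s(p) = -2 + (2 - 2)*(-5) = -2 + 0*(-5) = -2 + 0 = -2)
-47*(39 + s(U)) = -47*(39 - 2) = -47*37 = -1739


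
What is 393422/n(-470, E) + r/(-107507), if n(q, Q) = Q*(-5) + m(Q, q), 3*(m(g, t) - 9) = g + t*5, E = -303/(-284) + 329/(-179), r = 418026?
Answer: -3249778193358462/6318360658847 ≈ -514.34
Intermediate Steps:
E = -39199/50836 (E = -303*(-1/284) + 329*(-1/179) = 303/284 - 329/179 = -39199/50836 ≈ -0.77109)
m(g, t) = 9 + g/3 + 5*t/3 (m(g, t) = 9 + (g + t*5)/3 = 9 + (g + 5*t)/3 = 9 + (g/3 + 5*t/3) = 9 + g/3 + 5*t/3)
n(q, Q) = 9 - 14*Q/3 + 5*q/3 (n(q, Q) = Q*(-5) + (9 + Q/3 + 5*q/3) = -5*Q + (9 + Q/3 + 5*q/3) = 9 - 14*Q/3 + 5*q/3)
393422/n(-470, E) + r/(-107507) = 393422/(9 - 14/3*(-39199/50836) + (5/3)*(-470)) + 418026/(-107507) = 393422/(9 + 274393/76254 - 2350/3) + 418026*(-1/107507) = 393422/(-58771621/76254) - 418026/107507 = 393422*(-76254/58771621) - 418026/107507 = -30000001188/58771621 - 418026/107507 = -3249778193358462/6318360658847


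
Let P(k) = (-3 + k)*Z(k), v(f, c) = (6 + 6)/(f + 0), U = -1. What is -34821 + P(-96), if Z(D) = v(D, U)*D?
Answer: -36009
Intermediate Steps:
v(f, c) = 12/f
Z(D) = 12 (Z(D) = (12/D)*D = 12)
P(k) = -36 + 12*k (P(k) = (-3 + k)*12 = -36 + 12*k)
-34821 + P(-96) = -34821 + (-36 + 12*(-96)) = -34821 + (-36 - 1152) = -34821 - 1188 = -36009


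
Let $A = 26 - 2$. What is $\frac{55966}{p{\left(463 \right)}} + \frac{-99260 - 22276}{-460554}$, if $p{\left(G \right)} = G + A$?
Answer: $\frac{4305758866}{37381633} \approx 115.18$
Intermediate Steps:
$A = 24$ ($A = 26 - 2 = 24$)
$p{\left(G \right)} = 24 + G$ ($p{\left(G \right)} = G + 24 = 24 + G$)
$\frac{55966}{p{\left(463 \right)}} + \frac{-99260 - 22276}{-460554} = \frac{55966}{24 + 463} + \frac{-99260 - 22276}{-460554} = \frac{55966}{487} + \left(-99260 - 22276\right) \left(- \frac{1}{460554}\right) = 55966 \cdot \frac{1}{487} - - \frac{20256}{76759} = \frac{55966}{487} + \frac{20256}{76759} = \frac{4305758866}{37381633}$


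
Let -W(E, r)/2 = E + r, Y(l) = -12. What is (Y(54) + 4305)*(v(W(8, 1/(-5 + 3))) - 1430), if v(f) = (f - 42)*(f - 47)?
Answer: 9032472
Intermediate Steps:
W(E, r) = -2*E - 2*r (W(E, r) = -2*(E + r) = -2*E - 2*r)
v(f) = (-47 + f)*(-42 + f) (v(f) = (-42 + f)*(-47 + f) = (-47 + f)*(-42 + f))
(Y(54) + 4305)*(v(W(8, 1/(-5 + 3))) - 1430) = (-12 + 4305)*((1974 + (-2*8 - 2/(-5 + 3))**2 - 89*(-2*8 - 2/(-5 + 3))) - 1430) = 4293*((1974 + (-16 - 2/(-2))**2 - 89*(-16 - 2/(-2))) - 1430) = 4293*((1974 + (-16 - 2*(-1/2))**2 - 89*(-16 - 2*(-1/2))) - 1430) = 4293*((1974 + (-16 + 1)**2 - 89*(-16 + 1)) - 1430) = 4293*((1974 + (-15)**2 - 89*(-15)) - 1430) = 4293*((1974 + 225 + 1335) - 1430) = 4293*(3534 - 1430) = 4293*2104 = 9032472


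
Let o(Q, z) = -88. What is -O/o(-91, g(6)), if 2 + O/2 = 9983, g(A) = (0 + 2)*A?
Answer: 9981/44 ≈ 226.84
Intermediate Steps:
g(A) = 2*A
O = 19962 (O = -4 + 2*9983 = -4 + 19966 = 19962)
-O/o(-91, g(6)) = -19962/(-88) = -19962*(-1)/88 = -1*(-9981/44) = 9981/44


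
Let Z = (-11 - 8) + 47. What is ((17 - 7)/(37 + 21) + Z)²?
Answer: 667489/841 ≈ 793.68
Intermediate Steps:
Z = 28 (Z = -19 + 47 = 28)
((17 - 7)/(37 + 21) + Z)² = ((17 - 7)/(37 + 21) + 28)² = (10/58 + 28)² = (10*(1/58) + 28)² = (5/29 + 28)² = (817/29)² = 667489/841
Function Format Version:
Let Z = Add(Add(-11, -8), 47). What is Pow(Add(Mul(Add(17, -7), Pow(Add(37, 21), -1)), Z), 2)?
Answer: Rational(667489, 841) ≈ 793.68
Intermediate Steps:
Z = 28 (Z = Add(-19, 47) = 28)
Pow(Add(Mul(Add(17, -7), Pow(Add(37, 21), -1)), Z), 2) = Pow(Add(Mul(Add(17, -7), Pow(Add(37, 21), -1)), 28), 2) = Pow(Add(Mul(10, Pow(58, -1)), 28), 2) = Pow(Add(Mul(10, Rational(1, 58)), 28), 2) = Pow(Add(Rational(5, 29), 28), 2) = Pow(Rational(817, 29), 2) = Rational(667489, 841)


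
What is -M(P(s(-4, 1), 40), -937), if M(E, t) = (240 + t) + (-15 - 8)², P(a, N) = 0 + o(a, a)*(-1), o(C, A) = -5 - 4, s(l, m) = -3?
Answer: 168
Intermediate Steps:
o(C, A) = -9
P(a, N) = 9 (P(a, N) = 0 - 9*(-1) = 0 + 9 = 9)
M(E, t) = 769 + t (M(E, t) = (240 + t) + (-23)² = (240 + t) + 529 = 769 + t)
-M(P(s(-4, 1), 40), -937) = -(769 - 937) = -1*(-168) = 168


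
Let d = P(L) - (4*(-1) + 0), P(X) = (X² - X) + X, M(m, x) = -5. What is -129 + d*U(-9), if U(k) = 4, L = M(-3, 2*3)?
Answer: -13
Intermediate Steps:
L = -5
P(X) = X²
d = 29 (d = (-5)² - (4*(-1) + 0) = 25 - (-4 + 0) = 25 - 1*(-4) = 25 + 4 = 29)
-129 + d*U(-9) = -129 + 29*4 = -129 + 116 = -13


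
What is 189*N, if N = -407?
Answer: -76923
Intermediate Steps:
189*N = 189*(-407) = -76923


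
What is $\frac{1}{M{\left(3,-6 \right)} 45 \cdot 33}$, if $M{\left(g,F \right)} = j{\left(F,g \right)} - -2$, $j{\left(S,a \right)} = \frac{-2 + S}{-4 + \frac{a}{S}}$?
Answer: $\frac{1}{5610} \approx 0.00017825$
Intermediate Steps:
$j{\left(S,a \right)} = \frac{-2 + S}{-4 + \frac{a}{S}}$
$M{\left(g,F \right)} = 2 + \frac{F \left(-2 + F\right)}{g - 4 F}$ ($M{\left(g,F \right)} = \frac{F \left(-2 + F\right)}{g - 4 F} - -2 = \frac{F \left(-2 + F\right)}{g - 4 F} + 2 = 2 + \frac{F \left(-2 + F\right)}{g - 4 F}$)
$\frac{1}{M{\left(3,-6 \right)} 45 \cdot 33} = \frac{1}{\frac{\left(-6\right)^{2} - -60 + 2 \cdot 3}{3 - -24} \cdot 45 \cdot 33} = \frac{1}{\frac{36 + 60 + 6}{3 + 24} \cdot 45 \cdot 33} = \frac{1}{\frac{1}{27} \cdot 102 \cdot 45 \cdot 33} = \frac{1}{\frac{34}{9} \cdot 45 \cdot 33} = \frac{1}{170 \cdot 33} = \frac{1}{5610}$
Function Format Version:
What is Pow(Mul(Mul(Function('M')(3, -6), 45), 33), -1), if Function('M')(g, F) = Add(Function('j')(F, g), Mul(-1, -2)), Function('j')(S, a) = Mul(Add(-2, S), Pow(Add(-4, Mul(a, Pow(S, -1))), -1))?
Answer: Rational(1, 5610) ≈ 0.00017825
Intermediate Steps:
Function('j')(S, a) = Mul(Pow(Add(-4, Mul(a, Pow(S, -1))), -1), Add(-2, S))
Function('M')(g, F) = Add(2, Mul(F, Pow(Add(g, Mul(-4, F)), -1), Add(-2, F))) (Function('M')(g, F) = Add(Mul(F, Pow(Add(g, Mul(-4, F)), -1), Add(-2, F)), Mul(-1, -2)) = Add(Mul(F, Pow(Add(g, Mul(-4, F)), -1), Add(-2, F)), 2) = Add(2, Mul(F, Pow(Add(g, Mul(-4, F)), -1), Add(-2, F))))
Pow(Mul(Mul(Function('M')(3, -6), 45), 33), -1) = Pow(Mul(Mul(Mul(Pow(Add(3, Mul(-4, -6)), -1), Add(Pow(-6, 2), Mul(-10, -6), Mul(2, 3))), 45), 33), -1) = Pow(Mul(Mul(Mul(Pow(Add(3, 24), -1), Add(36, 60, 6)), 45), 33), -1) = Pow(Mul(Mul(Mul(Pow(27, -1), 102), 45), 33), -1) = Pow(Mul(Mul(Mul(Rational(1, 27), 102), 45), 33), -1) = Pow(Mul(Mul(Rational(34, 9), 45), 33), -1) = Pow(Mul(170, 33), -1) = Pow(5610, -1) = Rational(1, 5610)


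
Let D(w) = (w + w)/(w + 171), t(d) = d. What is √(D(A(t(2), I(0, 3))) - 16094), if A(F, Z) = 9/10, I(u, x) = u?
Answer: 4*I*√36695302/191 ≈ 126.86*I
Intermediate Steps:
A(F, Z) = 9/10 (A(F, Z) = 9*(⅒) = 9/10)
D(w) = 2*w/(171 + w) (D(w) = (2*w)/(171 + w) = 2*w/(171 + w))
√(D(A(t(2), I(0, 3))) - 16094) = √(2*(9/10)/(171 + 9/10) - 16094) = √(2*(9/10)/(1719/10) - 16094) = √(2*(9/10)*(10/1719) - 16094) = √(2/191 - 16094) = √(-3073952/191) = 4*I*√36695302/191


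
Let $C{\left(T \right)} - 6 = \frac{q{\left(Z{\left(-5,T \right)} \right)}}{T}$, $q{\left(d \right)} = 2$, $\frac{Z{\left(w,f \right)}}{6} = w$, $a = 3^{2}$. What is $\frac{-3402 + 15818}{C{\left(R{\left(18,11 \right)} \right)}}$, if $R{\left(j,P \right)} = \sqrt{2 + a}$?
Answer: $\frac{102432}{49} - \frac{3104 \sqrt{11}}{49} \approx 1880.4$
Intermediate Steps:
$a = 9$
$Z{\left(w,f \right)} = 6 w$
$R{\left(j,P \right)} = \sqrt{11}$ ($R{\left(j,P \right)} = \sqrt{2 + 9} = \sqrt{11}$)
$C{\left(T \right)} = 6 + \frac{2}{T}$
$\frac{-3402 + 15818}{C{\left(R{\left(18,11 \right)} \right)}} = \frac{-3402 + 15818}{6 + \frac{2}{\sqrt{11}}} = \frac{12416}{6 + 2 \frac{\sqrt{11}}{11}} = \frac{12416}{6 + \frac{2 \sqrt{11}}{11}}$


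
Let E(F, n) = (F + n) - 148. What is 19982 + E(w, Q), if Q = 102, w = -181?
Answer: 19755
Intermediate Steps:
E(F, n) = -148 + F + n
19982 + E(w, Q) = 19982 + (-148 - 181 + 102) = 19982 - 227 = 19755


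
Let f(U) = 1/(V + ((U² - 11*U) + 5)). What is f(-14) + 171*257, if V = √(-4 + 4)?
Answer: 15601186/355 ≈ 43947.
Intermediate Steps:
V = 0 (V = √0 = 0)
f(U) = 1/(5 + U² - 11*U) (f(U) = 1/(0 + ((U² - 11*U) + 5)) = 1/(0 + (5 + U² - 11*U)) = 1/(5 + U² - 11*U))
f(-14) + 171*257 = 1/(5 + (-14)² - 11*(-14)) + 171*257 = 1/(5 + 196 + 154) + 43947 = 1/355 + 43947 = 15601186/355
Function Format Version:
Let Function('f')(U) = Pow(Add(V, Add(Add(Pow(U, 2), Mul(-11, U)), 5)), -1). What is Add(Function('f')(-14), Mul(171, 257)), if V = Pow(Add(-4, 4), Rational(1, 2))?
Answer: Rational(15601186, 355) ≈ 43947.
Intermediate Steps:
V = 0 (V = Pow(0, Rational(1, 2)) = 0)
Function('f')(U) = Pow(Add(5, Pow(U, 2), Mul(-11, U)), -1) (Function('f')(U) = Pow(Add(0, Add(Add(Pow(U, 2), Mul(-11, U)), 5)), -1) = Pow(Add(0, Add(5, Pow(U, 2), Mul(-11, U))), -1) = Pow(Add(5, Pow(U, 2), Mul(-11, U)), -1))
Add(Function('f')(-14), Mul(171, 257)) = Add(Pow(Add(5, Pow(-14, 2), Mul(-11, -14)), -1), Mul(171, 257)) = Add(Pow(Add(5, 196, 154), -1), 43947) = Add(Pow(355, -1), 43947) = Add(Rational(1, 355), 43947) = Rational(15601186, 355)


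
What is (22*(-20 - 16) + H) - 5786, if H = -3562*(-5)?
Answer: 11232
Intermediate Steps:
H = 17810 (H = -3562*(-5) = 17810)
(22*(-20 - 16) + H) - 5786 = (22*(-20 - 16) + 17810) - 5786 = (22*(-36) + 17810) - 5786 = (-792 + 17810) - 5786 = 17018 - 5786 = 11232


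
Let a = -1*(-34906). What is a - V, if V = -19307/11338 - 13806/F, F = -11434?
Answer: 2262616203381/64819346 ≈ 34907.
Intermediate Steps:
V = -32111905/64819346 (V = -19307/11338 - 13806/(-11434) = -19307*1/11338 - 13806*(-1/11434) = -19307/11338 + 6903/5717 = -32111905/64819346 ≈ -0.49541)
a = 34906
a - V = 34906 - 1*(-32111905/64819346) = 34906 + 32111905/64819346 = 2262616203381/64819346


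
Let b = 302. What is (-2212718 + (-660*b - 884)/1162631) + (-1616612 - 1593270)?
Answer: -6304483060804/1162631 ≈ -5.4226e+6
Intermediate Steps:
(-2212718 + (-660*b - 884)/1162631) + (-1616612 - 1593270) = (-2212718 + (-660*302 - 884)/1162631) + (-1616612 - 1593270) = (-2212718 + (-199320 - 884)*(1/1162631)) - 3209882 = (-2212718 - 200204*1/1162631) - 3209882 = (-2212718 - 200204/1162631) - 3209882 = -2572574741262/1162631 - 3209882 = -6304483060804/1162631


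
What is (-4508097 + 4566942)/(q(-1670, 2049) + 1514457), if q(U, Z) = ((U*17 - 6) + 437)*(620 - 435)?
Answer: -58845/3657958 ≈ -0.016087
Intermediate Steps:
q(U, Z) = 79735 + 3145*U (q(U, Z) = ((17*U - 6) + 437)*185 = ((-6 + 17*U) + 437)*185 = (431 + 17*U)*185 = 79735 + 3145*U)
(-4508097 + 4566942)/(q(-1670, 2049) + 1514457) = (-4508097 + 4566942)/((79735 + 3145*(-1670)) + 1514457) = 58845/((79735 - 5252150) + 1514457) = 58845/(-5172415 + 1514457) = 58845/(-3657958) = 58845*(-1/3657958) = -58845/3657958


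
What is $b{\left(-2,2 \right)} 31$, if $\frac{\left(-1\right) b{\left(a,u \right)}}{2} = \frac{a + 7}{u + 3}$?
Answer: $-62$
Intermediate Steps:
$b{\left(a,u \right)} = - \frac{2 \left(7 + a\right)}{3 + u}$ ($b{\left(a,u \right)} = - 2 \frac{a + 7}{u + 3} = - 2 \frac{7 + a}{3 + u} = - \frac{2 \left(7 + a\right)}{3 + u}$)
$b{\left(-2,2 \right)} 31 = \frac{2 \left(-7 - -2\right)}{3 + 2} \cdot 31 = \frac{2 \left(-7 + 2\right)}{5} \cdot 31 = 2 \cdot \frac{1}{5} \left(-5\right) 31 = \left(-2\right) 31 = -62$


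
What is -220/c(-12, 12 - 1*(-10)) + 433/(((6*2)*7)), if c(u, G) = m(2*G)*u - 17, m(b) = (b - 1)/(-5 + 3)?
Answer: 85873/20244 ≈ 4.2419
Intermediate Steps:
m(b) = ½ - b/2 (m(b) = (-1 + b)/(-2) = (-1 + b)*(-½) = ½ - b/2)
c(u, G) = -17 + u*(½ - G) (c(u, G) = (½ - G)*u - 17 = u*(½ - G) - 17 = -17 + u*(½ - G))
-220/c(-12, 12 - 1*(-10)) + 433/(((6*2)*7)) = -220/(-17 + (½)*(-12) - 1*(12 - 1*(-10))*(-12)) + 433/(((6*2)*7)) = -220/(-17 - 6 - 1*(12 + 10)*(-12)) + 433/((12*7)) = -220/(-17 - 6 - 1*22*(-12)) + 433/84 = -220/(-17 - 6 + 264) + 433*(1/84) = -220/241 + 433/84 = 85873/20244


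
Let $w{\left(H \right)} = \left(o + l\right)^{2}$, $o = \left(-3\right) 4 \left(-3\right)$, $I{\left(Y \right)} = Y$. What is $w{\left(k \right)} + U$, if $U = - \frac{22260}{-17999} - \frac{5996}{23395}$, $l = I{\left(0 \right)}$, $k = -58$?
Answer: $\frac{546141090776}{421086605} \approx 1297.0$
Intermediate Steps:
$o = 36$ ($o = \left(-12\right) \left(-3\right) = 36$)
$l = 0$
$U = \frac{412850696}{421086605}$ ($U = \left(-22260\right) \left(- \frac{1}{17999}\right) - \frac{5996}{23395} = \frac{22260}{17999} - \frac{5996}{23395} = \frac{412850696}{421086605} \approx 0.98044$)
$w{\left(H \right)} = 1296$ ($w{\left(H \right)} = \left(36 + 0\right)^{2} = 36^{2} = 1296$)
$w{\left(k \right)} + U = 1296 + \frac{412850696}{421086605} = \frac{546141090776}{421086605}$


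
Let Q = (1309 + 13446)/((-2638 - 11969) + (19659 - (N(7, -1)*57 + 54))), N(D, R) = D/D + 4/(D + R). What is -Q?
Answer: -14755/4903 ≈ -3.0094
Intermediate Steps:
N(D, R) = 1 + 4/(D + R)
Q = 14755/4903 (Q = (1309 + 13446)/((-2638 - 11969) + (19659 - (((4 + 7 - 1)/(7 - 1))*57 + 54))) = 14755/(-14607 + (19659 - ((10/6)*57 + 54))) = 14755/(-14607 + (19659 - (((⅙)*10)*57 + 54))) = 14755/(-14607 + (19659 - ((5/3)*57 + 54))) = 14755/(-14607 + (19659 - (95 + 54))) = 14755/(-14607 + (19659 - 1*149)) = 14755/(-14607 + (19659 - 149)) = 14755/(-14607 + 19510) = 14755/4903 ≈ 3.0094)
-Q = -1*14755/4903 = -14755/4903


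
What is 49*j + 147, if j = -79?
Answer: -3724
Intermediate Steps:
49*j + 147 = 49*(-79) + 147 = -3871 + 147 = -3724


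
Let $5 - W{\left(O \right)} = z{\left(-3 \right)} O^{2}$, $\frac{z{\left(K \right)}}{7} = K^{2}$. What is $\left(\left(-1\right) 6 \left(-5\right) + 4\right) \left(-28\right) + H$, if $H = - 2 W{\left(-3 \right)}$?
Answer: $172$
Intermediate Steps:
$z{\left(K \right)} = 7 K^{2}$
$W{\left(O \right)} = 5 - 63 O^{2}$ ($W{\left(O \right)} = 5 - 7 \left(-3\right)^{2} O^{2} = 5 - 7 \cdot 9 O^{2} = 5 - 63 O^{2}$)
$H = 1124$ ($H = - 2 \left(5 - 63 \left(-3\right)^{2}\right) = - 2 \left(5 - 567\right) = \left(-2\right) \left(-562\right) = 1124$)
$\left(\left(-1\right) 6 \left(-5\right) + 4\right) \left(-28\right) + H = \left(\left(-1\right) 6 \left(-5\right) + 4\right) \left(-28\right) + 1124 = \left(\left(-6\right) \left(-5\right) + 4\right) \left(-28\right) + 1124 = \left(30 + 4\right) \left(-28\right) + 1124 = 34 \left(-28\right) + 1124 = -952 + 1124 = 172$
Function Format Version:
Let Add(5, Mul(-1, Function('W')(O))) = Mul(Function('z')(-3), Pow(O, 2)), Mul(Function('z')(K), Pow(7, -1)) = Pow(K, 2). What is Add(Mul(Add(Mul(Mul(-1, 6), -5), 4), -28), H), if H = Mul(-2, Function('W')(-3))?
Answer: 172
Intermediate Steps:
Function('z')(K) = Mul(7, Pow(K, 2))
Function('W')(O) = Add(5, Mul(-63, Pow(O, 2))) (Function('W')(O) = Add(5, Mul(-1, Mul(Mul(7, Pow(-3, 2)), Pow(O, 2)))) = Add(5, Mul(-1, Mul(Mul(7, 9), Pow(O, 2)))) = Add(5, Mul(-1, Mul(63, Pow(O, 2)))) = Add(5, Mul(-63, Pow(O, 2))))
H = 1124 (H = Mul(-2, Add(5, Mul(-63, Pow(-3, 2)))) = Mul(-2, Add(5, Mul(-63, 9))) = Mul(-2, Add(5, -567)) = Mul(-2, -562) = 1124)
Add(Mul(Add(Mul(Mul(-1, 6), -5), 4), -28), H) = Add(Mul(Add(Mul(Mul(-1, 6), -5), 4), -28), 1124) = Add(Mul(Add(Mul(-6, -5), 4), -28), 1124) = Add(Mul(Add(30, 4), -28), 1124) = Add(Mul(34, -28), 1124) = Add(-952, 1124) = 172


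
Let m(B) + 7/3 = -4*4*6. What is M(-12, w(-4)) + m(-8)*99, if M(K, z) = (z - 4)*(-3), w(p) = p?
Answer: -9711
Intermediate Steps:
M(K, z) = 12 - 3*z (M(K, z) = (-4 + z)*(-3) = 12 - 3*z)
m(B) = -295/3 (m(B) = -7/3 - 4*4*6 = -7/3 - 16*6 = -7/3 - 96 = -295/3)
M(-12, w(-4)) + m(-8)*99 = (12 - 3*(-4)) - 295/3*99 = (12 + 12) - 9735 = 24 - 9735 = -9711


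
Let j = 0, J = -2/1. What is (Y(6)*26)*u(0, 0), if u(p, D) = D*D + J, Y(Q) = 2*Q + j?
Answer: -624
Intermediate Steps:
J = -2 (J = -2*1 = -2)
Y(Q) = 2*Q (Y(Q) = 2*Q + 0 = 2*Q)
u(p, D) = -2 + D² (u(p, D) = D*D - 2 = D² - 2 = -2 + D²)
(Y(6)*26)*u(0, 0) = ((2*6)*26)*(-2 + 0²) = (12*26)*(-2 + 0) = 312*(-2) = -624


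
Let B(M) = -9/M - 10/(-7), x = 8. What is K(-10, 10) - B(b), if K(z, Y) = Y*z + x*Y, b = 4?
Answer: -537/28 ≈ -19.179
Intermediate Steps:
B(M) = 10/7 - 9/M (B(M) = -9/M - 10*(-1/7) = -9/M + 10/7 = 10/7 - 9/M)
K(z, Y) = 8*Y + Y*z (K(z, Y) = Y*z + 8*Y = 8*Y + Y*z)
K(-10, 10) - B(b) = 10*(8 - 10) - (10/7 - 9/4) = 10*(-2) - (10/7 - 9*1/4) = -20 - (10/7 - 9/4) = -20 - 1*(-23/28) = -20 + 23/28 = -537/28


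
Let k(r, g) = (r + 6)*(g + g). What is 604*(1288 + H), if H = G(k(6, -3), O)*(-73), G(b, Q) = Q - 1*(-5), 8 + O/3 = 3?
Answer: 1218872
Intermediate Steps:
O = -15 (O = -24 + 3*3 = -24 + 9 = -15)
k(r, g) = 2*g*(6 + r) (k(r, g) = (6 + r)*(2*g) = 2*g*(6 + r))
G(b, Q) = 5 + Q (G(b, Q) = Q + 5 = 5 + Q)
H = 730 (H = (5 - 15)*(-73) = -10*(-73) = 730)
604*(1288 + H) = 604*(1288 + 730) = 604*2018 = 1218872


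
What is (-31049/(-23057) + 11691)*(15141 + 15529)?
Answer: 8268338672120/23057 ≈ 3.5860e+8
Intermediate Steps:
(-31049/(-23057) + 11691)*(15141 + 15529) = (-31049*(-1/23057) + 11691)*30670 = (31049/23057 + 11691)*30670 = (269590436/23057)*30670 = 8268338672120/23057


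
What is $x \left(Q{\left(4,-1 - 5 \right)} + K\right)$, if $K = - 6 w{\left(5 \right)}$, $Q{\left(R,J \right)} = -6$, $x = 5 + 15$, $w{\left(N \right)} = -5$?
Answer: $480$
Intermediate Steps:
$x = 20$
$K = 30$ ($K = \left(-6\right) \left(-5\right) = 30$)
$x \left(Q{\left(4,-1 - 5 \right)} + K\right) = 20 \left(-6 + 30\right) = 20 \cdot 24 = 480$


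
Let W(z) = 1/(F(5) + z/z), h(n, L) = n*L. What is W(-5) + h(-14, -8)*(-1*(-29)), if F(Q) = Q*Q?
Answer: 84449/26 ≈ 3248.0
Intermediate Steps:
h(n, L) = L*n
F(Q) = Q**2
W(z) = 1/26 (W(z) = 1/(5**2 + z/z) = 1/(25 + 1) = 1/26)
W(-5) + h(-14, -8)*(-1*(-29)) = 1/26 + (-8*(-14))*(-1*(-29)) = 1/26 + 112*29 = 1/26 + 3248 = 84449/26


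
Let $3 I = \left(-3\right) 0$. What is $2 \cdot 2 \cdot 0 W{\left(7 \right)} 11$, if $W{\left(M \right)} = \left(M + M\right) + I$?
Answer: $0$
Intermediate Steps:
$I = 0$ ($I = \frac{\left(-3\right) 0}{3} = \frac{1}{3} \cdot 0 = 0$)
$W{\left(M \right)} = 2 M$ ($W{\left(M \right)} = \left(M + M\right) + 0 = 2 M + 0 = 2 M$)
$2 \cdot 2 \cdot 0 W{\left(7 \right)} 11 = 2 \cdot 2 \cdot 0 \cdot 2 \cdot 7 \cdot 11 = 4 \cdot 0 \cdot 14 \cdot 11 = 0 \cdot 14 \cdot 11 = 0 \cdot 11 = 0$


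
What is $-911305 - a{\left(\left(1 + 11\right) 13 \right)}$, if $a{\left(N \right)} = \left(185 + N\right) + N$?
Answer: $-911802$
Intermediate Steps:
$a{\left(N \right)} = 185 + 2 N$
$-911305 - a{\left(\left(1 + 11\right) 13 \right)} = -911305 - \left(185 + 2 \left(1 + 11\right) 13\right) = -911305 - \left(185 + 2 \cdot 12 \cdot 13\right) = -911305 - \left(185 + 2 \cdot 156\right) = -911305 - \left(185 + 312\right) = -911305 - 497 = -911802$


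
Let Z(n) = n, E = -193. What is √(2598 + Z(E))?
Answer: √2405 ≈ 49.041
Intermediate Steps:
√(2598 + Z(E)) = √(2598 - 193) = √2405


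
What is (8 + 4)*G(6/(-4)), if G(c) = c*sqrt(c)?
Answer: -9*I*sqrt(6) ≈ -22.045*I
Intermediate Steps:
G(c) = c**(3/2)
(8 + 4)*G(6/(-4)) = (8 + 4)*(6/(-4))**(3/2) = 12*(6*(-1/4))**(3/2) = 12*(-3/2)**(3/2) = 12*(-3*I*sqrt(6)/4) = -9*I*sqrt(6)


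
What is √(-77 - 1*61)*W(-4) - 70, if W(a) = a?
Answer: -70 - 4*I*√138 ≈ -70.0 - 46.989*I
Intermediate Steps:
√(-77 - 1*61)*W(-4) - 70 = √(-77 - 1*61)*(-4) - 70 = √(-77 - 61)*(-4) - 70 = √(-138)*(-4) - 70 = (I*√138)*(-4) - 70 = -4*I*√138 - 70 = -70 - 4*I*√138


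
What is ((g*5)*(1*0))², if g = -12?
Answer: 0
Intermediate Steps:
((g*5)*(1*0))² = ((-12*5)*(1*0))² = (-60*0)² = 0² = 0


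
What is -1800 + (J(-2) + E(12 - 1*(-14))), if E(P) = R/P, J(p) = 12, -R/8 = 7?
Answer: -23272/13 ≈ -1790.2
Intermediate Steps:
R = -56 (R = -8*7 = -56)
E(P) = -56/P
-1800 + (J(-2) + E(12 - 1*(-14))) = -1800 + (12 - 56/(12 - 1*(-14))) = -1800 + (12 - 56/(12 + 14)) = -1800 + (12 - 56/26) = -1800 + (12 - 56*1/26) = -1800 + (12 - 28/13) = -1800 + 128/13 = -23272/13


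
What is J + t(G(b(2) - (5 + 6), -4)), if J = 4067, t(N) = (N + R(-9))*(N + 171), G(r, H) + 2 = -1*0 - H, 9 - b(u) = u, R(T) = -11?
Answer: 2510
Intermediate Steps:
b(u) = 9 - u
G(r, H) = -2 - H (G(r, H) = -2 + (-1*0 - H) = -2 + (0 - H) = -2 - H)
t(N) = (-11 + N)*(171 + N) (t(N) = (N - 11)*(N + 171) = (-11 + N)*(171 + N))
J + t(G(b(2) - (5 + 6), -4)) = 4067 + (-1881 + (-2 - 1*(-4))**2 + 160*(-2 - 1*(-4))) = 4067 + (-1881 + (-2 + 4)**2 + 160*(-2 + 4)) = 4067 + (-1881 + 2**2 + 160*2) = 4067 + (-1881 + 4 + 320) = 4067 - 1557 = 2510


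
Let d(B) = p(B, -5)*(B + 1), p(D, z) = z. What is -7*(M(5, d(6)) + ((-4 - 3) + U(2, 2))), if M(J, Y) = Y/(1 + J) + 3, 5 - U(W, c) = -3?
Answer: 77/6 ≈ 12.833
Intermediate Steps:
U(W, c) = 8 (U(W, c) = 5 - 1*(-3) = 5 + 3 = 8)
d(B) = -5 - 5*B (d(B) = -5*(B + 1) = -5*(1 + B) = -5 - 5*B)
M(J, Y) = 3 + Y/(1 + J) (M(J, Y) = Y/(1 + J) + 3 = 3 + Y/(1 + J))
-7*(M(5, d(6)) + ((-4 - 3) + U(2, 2))) = -7*((3 + (-5 - 5*6) + 3*5)/(1 + 5) + ((-4 - 3) + 8)) = -7*((3 + (-5 - 30) + 15)/6 + (-7 + 8)) = -7*((3 - 35 + 15)/6 + 1) = -7*((1/6)*(-17) + 1) = -7*(-17/6 + 1) = -7*(-11/6) = 77/6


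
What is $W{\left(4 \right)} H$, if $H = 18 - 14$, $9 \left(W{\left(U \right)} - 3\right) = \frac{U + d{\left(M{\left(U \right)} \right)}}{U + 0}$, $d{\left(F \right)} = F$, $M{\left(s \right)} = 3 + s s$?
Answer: $\frac{131}{9} \approx 14.556$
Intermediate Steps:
$M{\left(s \right)} = 3 + s^{2}$
$W{\left(U \right)} = 3 + \frac{3 + U + U^{2}}{9 U}$ ($W{\left(U \right)} = 3 + \frac{\left(U + \left(3 + U^{2}\right)\right) \frac{1}{U + 0}}{9} = 3 + \frac{\left(3 + U + U^{2}\right) \frac{1}{U}}{9} = 3 + \frac{\frac{1}{U} \left(3 + U + U^{2}\right)}{9} = 3 + \frac{3 + U + U^{2}}{9 U}$)
$H = 4$
$W{\left(4 \right)} H = \frac{3 + 4^{2} + 28 \cdot 4}{9 \cdot 4} \cdot 4 = \frac{1}{9} \cdot \frac{1}{4} \left(3 + 16 + 112\right) 4 = \frac{1}{9} \cdot \frac{1}{4} \cdot 131 \cdot 4 = \frac{131}{36} \cdot 4 = \frac{131}{9}$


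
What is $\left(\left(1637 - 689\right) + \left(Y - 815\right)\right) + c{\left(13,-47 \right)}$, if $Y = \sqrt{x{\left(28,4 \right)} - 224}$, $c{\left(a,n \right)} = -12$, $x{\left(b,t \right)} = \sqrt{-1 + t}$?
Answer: $121 + \sqrt{-224 + \sqrt{3}} \approx 121.0 + 14.909 i$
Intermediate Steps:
$Y = \sqrt{-224 + \sqrt{3}}$ ($Y = \sqrt{\sqrt{-1 + 4} - 224} = \sqrt{\sqrt{3} - 224} = \sqrt{-224 + \sqrt{3}} \approx 14.909 i$)
$\left(\left(1637 - 689\right) + \left(Y - 815\right)\right) + c{\left(13,-47 \right)} = \left(\left(1637 - 689\right) - \left(815 - \sqrt{-224 + \sqrt{3}}\right)\right) - 12 = \left(948 - \left(815 - \sqrt{-224 + \sqrt{3}}\right)\right) - 12 = \left(133 + \sqrt{-224 + \sqrt{3}}\right) - 12 = 121 + \sqrt{-224 + \sqrt{3}}$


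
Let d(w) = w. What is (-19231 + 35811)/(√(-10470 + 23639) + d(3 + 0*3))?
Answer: -2487/658 + 829*√13169/658 ≈ 140.80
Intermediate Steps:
(-19231 + 35811)/(√(-10470 + 23639) + d(3 + 0*3)) = (-19231 + 35811)/(√(-10470 + 23639) + (3 + 0*3)) = 16580/(√13169 + (3 + 0)) = 16580/(√13169 + 3) = 16580/(3 + √13169)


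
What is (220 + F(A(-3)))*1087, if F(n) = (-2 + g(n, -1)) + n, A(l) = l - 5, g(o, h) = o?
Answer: 219574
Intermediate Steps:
A(l) = -5 + l
F(n) = -2 + 2*n (F(n) = (-2 + n) + n = -2 + 2*n)
(220 + F(A(-3)))*1087 = (220 + (-2 + 2*(-5 - 3)))*1087 = (220 + (-2 + 2*(-8)))*1087 = (220 + (-2 - 16))*1087 = (220 - 18)*1087 = 202*1087 = 219574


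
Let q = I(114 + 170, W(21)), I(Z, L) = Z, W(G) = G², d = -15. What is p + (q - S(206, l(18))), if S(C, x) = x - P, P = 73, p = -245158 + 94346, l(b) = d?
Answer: -150440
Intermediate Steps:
l(b) = -15
p = -150812
S(C, x) = -73 + x (S(C, x) = x - 1*73 = x - 73 = -73 + x)
q = 284 (q = 114 + 170 = 284)
p + (q - S(206, l(18))) = -150812 + (284 - (-73 - 15)) = -150812 + (284 - 1*(-88)) = -150812 + (284 + 88) = -150812 + 372 = -150440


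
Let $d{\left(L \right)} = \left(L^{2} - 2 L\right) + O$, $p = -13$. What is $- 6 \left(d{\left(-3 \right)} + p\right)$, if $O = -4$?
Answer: $12$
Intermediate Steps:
$d{\left(L \right)} = -4 + L^{2} - 2 L$ ($d{\left(L \right)} = \left(L^{2} - 2 L\right) - 4 = -4 + L^{2} - 2 L$)
$- 6 \left(d{\left(-3 \right)} + p\right) = - 6 \left(\left(-4 + \left(-3\right)^{2} - -6\right) - 13\right) = - 6 \left(\left(-4 + 9 + 6\right) - 13\right) = - 6 \left(11 - 13\right) = \left(-6\right) \left(-2\right) = 12$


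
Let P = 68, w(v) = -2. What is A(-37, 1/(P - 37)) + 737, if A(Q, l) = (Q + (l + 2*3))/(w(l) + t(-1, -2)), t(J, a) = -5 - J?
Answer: 23007/31 ≈ 742.16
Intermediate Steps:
A(Q, l) = -1 - Q/6 - l/6 (A(Q, l) = (Q + (l + 2*3))/(-2 + (-5 - 1*(-1))) = (Q + (l + 6))/(-2 + (-5 + 1)) = (Q + (6 + l))/(-2 - 4) = (6 + Q + l)/(-6) = (6 + Q + l)*(-⅙) = -1 - Q/6 - l/6)
A(-37, 1/(P - 37)) + 737 = (-1 - ⅙*(-37) - 1/(6*(68 - 37))) + 737 = (-1 + 37/6 - ⅙/31) + 737 = (-1 + 37/6 - ⅙*1/31) + 737 = (-1 + 37/6 - 1/186) + 737 = 160/31 + 737 = 23007/31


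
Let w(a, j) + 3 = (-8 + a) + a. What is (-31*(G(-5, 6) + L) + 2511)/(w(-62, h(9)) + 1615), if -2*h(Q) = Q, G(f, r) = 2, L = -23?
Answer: 1581/740 ≈ 2.1365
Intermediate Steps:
h(Q) = -Q/2
w(a, j) = -11 + 2*a (w(a, j) = -3 + ((-8 + a) + a) = -3 + (-8 + 2*a) = -11 + 2*a)
(-31*(G(-5, 6) + L) + 2511)/(w(-62, h(9)) + 1615) = (-31*(2 - 23) + 2511)/((-11 + 2*(-62)) + 1615) = (-31*(-21) + 2511)/((-11 - 124) + 1615) = (651 + 2511)/(-135 + 1615) = 3162/1480 = 3162*(1/1480) = 1581/740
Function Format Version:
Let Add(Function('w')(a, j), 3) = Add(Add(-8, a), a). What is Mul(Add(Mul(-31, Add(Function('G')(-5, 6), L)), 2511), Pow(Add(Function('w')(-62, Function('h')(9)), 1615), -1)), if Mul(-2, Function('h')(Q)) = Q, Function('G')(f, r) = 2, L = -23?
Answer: Rational(1581, 740) ≈ 2.1365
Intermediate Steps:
Function('h')(Q) = Mul(Rational(-1, 2), Q)
Function('w')(a, j) = Add(-11, Mul(2, a)) (Function('w')(a, j) = Add(-3, Add(Add(-8, a), a)) = Add(-3, Add(-8, Mul(2, a))) = Add(-11, Mul(2, a)))
Mul(Add(Mul(-31, Add(Function('G')(-5, 6), L)), 2511), Pow(Add(Function('w')(-62, Function('h')(9)), 1615), -1)) = Mul(Add(Mul(-31, Add(2, -23)), 2511), Pow(Add(Add(-11, Mul(2, -62)), 1615), -1)) = Mul(Add(Mul(-31, -21), 2511), Pow(Add(Add(-11, -124), 1615), -1)) = Mul(Add(651, 2511), Pow(Add(-135, 1615), -1)) = Mul(3162, Pow(1480, -1)) = Mul(3162, Rational(1, 1480)) = Rational(1581, 740)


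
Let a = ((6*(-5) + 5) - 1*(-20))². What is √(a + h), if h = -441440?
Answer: I*√441415 ≈ 664.39*I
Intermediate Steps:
a = 25 (a = ((-30 + 5) + 20)² = (-25 + 20)² = (-5)² = 25)
√(a + h) = √(25 - 441440) = √(-441415) = I*√441415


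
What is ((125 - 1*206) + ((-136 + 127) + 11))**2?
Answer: 6241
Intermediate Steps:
((125 - 1*206) + ((-136 + 127) + 11))**2 = ((125 - 206) + (-9 + 11))**2 = (-81 + 2)**2 = (-79)**2 = 6241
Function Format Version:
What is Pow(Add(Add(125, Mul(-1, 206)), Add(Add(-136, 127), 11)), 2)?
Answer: 6241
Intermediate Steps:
Pow(Add(Add(125, Mul(-1, 206)), Add(Add(-136, 127), 11)), 2) = Pow(Add(Add(125, -206), Add(-9, 11)), 2) = Pow(Add(-81, 2), 2) = Pow(-79, 2) = 6241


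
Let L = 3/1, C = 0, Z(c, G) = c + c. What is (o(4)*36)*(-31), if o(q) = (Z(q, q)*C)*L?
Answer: 0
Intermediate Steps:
Z(c, G) = 2*c
L = 3 (L = 3*1 = 3)
o(q) = 0 (o(q) = ((2*q)*0)*3 = 0*3 = 0)
(o(4)*36)*(-31) = (0*36)*(-31) = 0*(-31) = 0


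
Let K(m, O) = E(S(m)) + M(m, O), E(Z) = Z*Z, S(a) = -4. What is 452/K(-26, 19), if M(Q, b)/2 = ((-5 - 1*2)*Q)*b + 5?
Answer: 226/3471 ≈ 0.065111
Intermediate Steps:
M(Q, b) = 10 - 14*Q*b (M(Q, b) = 2*(((-5 - 1*2)*Q)*b + 5) = 2*(((-5 - 2)*Q)*b + 5) = 2*((-7*Q)*b + 5) = 2*(-7*Q*b + 5) = 2*(5 - 7*Q*b) = 10 - 14*Q*b)
E(Z) = Z²
K(m, O) = 26 - 14*O*m (K(m, O) = (-4)² + (10 - 14*m*O) = 16 + (10 - 14*O*m) = 26 - 14*O*m)
452/K(-26, 19) = 452/(26 - 14*19*(-26)) = 452/(26 + 6916) = 452/6942 = 452*(1/6942) = 226/3471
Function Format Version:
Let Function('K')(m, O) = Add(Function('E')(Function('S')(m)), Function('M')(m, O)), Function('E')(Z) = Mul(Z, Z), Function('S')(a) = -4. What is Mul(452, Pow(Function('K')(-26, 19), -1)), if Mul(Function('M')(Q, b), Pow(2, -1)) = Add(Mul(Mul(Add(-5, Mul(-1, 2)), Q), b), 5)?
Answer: Rational(226, 3471) ≈ 0.065111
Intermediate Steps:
Function('M')(Q, b) = Add(10, Mul(-14, Q, b)) (Function('M')(Q, b) = Mul(2, Add(Mul(Mul(Add(-5, Mul(-1, 2)), Q), b), 5)) = Mul(2, Add(Mul(Mul(Add(-5, -2), Q), b), 5)) = Mul(2, Add(Mul(Mul(-7, Q), b), 5)) = Mul(2, Add(Mul(-7, Q, b), 5)) = Mul(2, Add(5, Mul(-7, Q, b))) = Add(10, Mul(-14, Q, b)))
Function('E')(Z) = Pow(Z, 2)
Function('K')(m, O) = Add(26, Mul(-14, O, m)) (Function('K')(m, O) = Add(Pow(-4, 2), Add(10, Mul(-14, m, O))) = Add(16, Add(10, Mul(-14, O, m))) = Add(26, Mul(-14, O, m)))
Mul(452, Pow(Function('K')(-26, 19), -1)) = Mul(452, Pow(Add(26, Mul(-14, 19, -26)), -1)) = Mul(452, Pow(Add(26, 6916), -1)) = Mul(452, Pow(6942, -1)) = Mul(452, Rational(1, 6942)) = Rational(226, 3471)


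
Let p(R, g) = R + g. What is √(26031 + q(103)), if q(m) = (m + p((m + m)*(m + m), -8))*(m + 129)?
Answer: 3*√1099247 ≈ 3145.3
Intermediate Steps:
q(m) = (129 + m)*(-8 + m + 4*m²) (q(m) = (m + ((m + m)*(m + m) - 8))*(m + 129) = (m + ((2*m)*(2*m) - 8))*(129 + m) = (m + (4*m² - 8))*(129 + m) = (m + (-8 + 4*m²))*(129 + m) = (-8 + m + 4*m²)*(129 + m) = (129 + m)*(-8 + m + 4*m²))
√(26031 + q(103)) = √(26031 + (-1032 + 4*103³ + 121*103 + 517*103²)) = √(26031 + (-1032 + 4*1092727 + 12463 + 517*10609)) = √(26031 + (-1032 + 4370908 + 12463 + 5484853)) = √(26031 + 9867192) = √9893223 = 3*√1099247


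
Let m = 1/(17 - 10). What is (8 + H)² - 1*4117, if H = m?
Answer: -198484/49 ≈ -4050.7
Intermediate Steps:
m = ⅐ (m = 1/7 = ⅐ ≈ 0.14286)
H = ⅐ ≈ 0.14286
(8 + H)² - 1*4117 = (8 + ⅐)² - 1*4117 = (57/7)² - 4117 = 3249/49 - 4117 = -198484/49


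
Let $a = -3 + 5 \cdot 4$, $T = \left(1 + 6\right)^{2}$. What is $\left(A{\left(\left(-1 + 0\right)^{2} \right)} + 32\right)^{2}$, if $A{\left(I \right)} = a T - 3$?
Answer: $743044$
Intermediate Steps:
$T = 49$ ($T = 7^{2} = 49$)
$a = 17$ ($a = -3 + 20 = 17$)
$A{\left(I \right)} = 830$ ($A{\left(I \right)} = 17 \cdot 49 - 3 = 833 - 3 = 830$)
$\left(A{\left(\left(-1 + 0\right)^{2} \right)} + 32\right)^{2} = \left(830 + 32\right)^{2} = 862^{2} = 743044$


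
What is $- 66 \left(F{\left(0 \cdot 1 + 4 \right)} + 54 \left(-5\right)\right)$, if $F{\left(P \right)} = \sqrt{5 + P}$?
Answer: $17622$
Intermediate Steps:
$- 66 \left(F{\left(0 \cdot 1 + 4 \right)} + 54 \left(-5\right)\right) = - 66 \left(\sqrt{5 + \left(0 \cdot 1 + 4\right)} + 54 \left(-5\right)\right) = - 66 \left(\sqrt{5 + \left(0 + 4\right)} - 270\right) = - 66 \left(\sqrt{5 + 4} - 270\right) = - 66 \left(\sqrt{9} - 270\right) = - 66 \left(3 - 270\right) = \left(-66\right) \left(-267\right) = 17622$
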